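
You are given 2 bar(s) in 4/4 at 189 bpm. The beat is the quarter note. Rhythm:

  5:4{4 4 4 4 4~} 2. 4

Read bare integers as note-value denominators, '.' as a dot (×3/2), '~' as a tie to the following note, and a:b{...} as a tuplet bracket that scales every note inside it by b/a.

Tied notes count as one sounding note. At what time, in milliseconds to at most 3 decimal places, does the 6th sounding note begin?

1. 0.0ms @ 0 + 253.968ms (4/5)
2. 253.968ms @ 4/5 + 253.968ms (4/5)
3. 507.937ms @ 8/5 + 253.968ms (4/5)
4. 761.905ms @ 12/5 + 253.968ms (4/5)
5. 1015.873ms @ 16/5 + 1206.349ms (19/5)
6. 2222.222ms @ 7 + 317.46ms (1)

note 6 onset = 7b = 2222.222ms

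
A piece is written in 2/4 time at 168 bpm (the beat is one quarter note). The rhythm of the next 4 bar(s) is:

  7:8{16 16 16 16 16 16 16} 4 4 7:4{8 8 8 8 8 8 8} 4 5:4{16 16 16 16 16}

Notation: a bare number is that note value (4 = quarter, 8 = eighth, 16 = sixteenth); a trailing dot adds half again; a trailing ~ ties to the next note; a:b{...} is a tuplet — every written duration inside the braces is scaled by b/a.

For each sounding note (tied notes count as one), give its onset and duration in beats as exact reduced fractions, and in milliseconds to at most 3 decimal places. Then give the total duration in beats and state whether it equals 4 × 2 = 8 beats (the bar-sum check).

1) 0.0ms=0b +102.041ms=2/7b
2) 102.041ms=2/7b +102.041ms=2/7b
3) 204.082ms=4/7b +102.041ms=2/7b
4) 306.122ms=6/7b +102.041ms=2/7b
5) 408.163ms=8/7b +102.041ms=2/7b
6) 510.204ms=10/7b +102.041ms=2/7b
7) 612.245ms=12/7b +102.041ms=2/7b
8) 714.286ms=2b +357.143ms=1b
9) 1071.429ms=3b +357.143ms=1b
10) 1428.571ms=4b +102.041ms=2/7b
11) 1530.612ms=30/7b +102.041ms=2/7b
12) 1632.653ms=32/7b +102.041ms=2/7b
13) 1734.694ms=34/7b +102.041ms=2/7b
14) 1836.735ms=36/7b +102.041ms=2/7b
15) 1938.776ms=38/7b +102.041ms=2/7b
16) 2040.816ms=40/7b +102.041ms=2/7b
17) 2142.857ms=6b +357.143ms=1b
18) 2500.0ms=7b +71.429ms=1/5b
19) 2571.429ms=36/5b +71.429ms=1/5b
20) 2642.857ms=37/5b +71.429ms=1/5b
21) 2714.286ms=38/5b +71.429ms=1/5b
22) 2785.714ms=39/5b +71.429ms=1/5b
Σ=8b of 8 (168bpm 2/4) — PASS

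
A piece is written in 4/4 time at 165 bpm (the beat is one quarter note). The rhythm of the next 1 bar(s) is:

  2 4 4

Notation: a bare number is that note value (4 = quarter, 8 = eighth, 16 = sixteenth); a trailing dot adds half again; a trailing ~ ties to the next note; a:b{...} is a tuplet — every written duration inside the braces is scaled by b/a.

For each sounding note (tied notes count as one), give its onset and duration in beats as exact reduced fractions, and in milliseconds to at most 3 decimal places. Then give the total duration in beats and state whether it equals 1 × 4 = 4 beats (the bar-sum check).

1) 0.0ms=0b +727.273ms=2b
2) 727.273ms=2b +363.636ms=1b
3) 1090.909ms=3b +363.636ms=1b
Σ=4b of 4 (165bpm 4/4) — PASS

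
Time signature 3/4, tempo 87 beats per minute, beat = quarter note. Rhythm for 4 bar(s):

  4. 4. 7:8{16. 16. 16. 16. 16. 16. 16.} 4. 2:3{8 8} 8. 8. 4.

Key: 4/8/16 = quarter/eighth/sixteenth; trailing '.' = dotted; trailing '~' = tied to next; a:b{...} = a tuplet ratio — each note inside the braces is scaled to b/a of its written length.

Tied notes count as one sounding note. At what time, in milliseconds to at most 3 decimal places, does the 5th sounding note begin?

note 5 onset = 27/7b = 2660.099ms

1. 0.0ms @ 0 + 1034.483ms (3/2)
2. 1034.483ms @ 3/2 + 1034.483ms (3/2)
3. 2068.966ms @ 3 + 295.567ms (3/7)
4. 2364.532ms @ 24/7 + 295.567ms (3/7)
5. 2660.099ms @ 27/7 + 295.567ms (3/7)
6. 2955.665ms @ 30/7 + 295.567ms (3/7)
7. 3251.232ms @ 33/7 + 295.567ms (3/7)
8. 3546.798ms @ 36/7 + 295.567ms (3/7)
9. 3842.365ms @ 39/7 + 295.567ms (3/7)
10. 4137.931ms @ 6 + 1034.483ms (3/2)
11. 5172.414ms @ 15/2 + 517.241ms (3/4)
12. 5689.655ms @ 33/4 + 517.241ms (3/4)
13. 6206.897ms @ 9 + 517.241ms (3/4)
14. 6724.138ms @ 39/4 + 517.241ms (3/4)
15. 7241.379ms @ 21/2 + 1034.483ms (3/2)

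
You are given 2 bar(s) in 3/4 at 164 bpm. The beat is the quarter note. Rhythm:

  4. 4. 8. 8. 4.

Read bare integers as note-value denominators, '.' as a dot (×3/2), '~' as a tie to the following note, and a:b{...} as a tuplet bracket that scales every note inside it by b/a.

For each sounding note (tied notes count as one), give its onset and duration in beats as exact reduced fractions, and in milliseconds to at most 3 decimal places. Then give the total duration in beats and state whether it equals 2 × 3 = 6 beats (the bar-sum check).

1) 0.0ms=0b +548.78ms=3/2b
2) 548.78ms=3/2b +548.78ms=3/2b
3) 1097.561ms=3b +274.39ms=3/4b
4) 1371.951ms=15/4b +274.39ms=3/4b
5) 1646.341ms=9/2b +548.78ms=3/2b
Σ=6b of 6 (164bpm 3/4) — PASS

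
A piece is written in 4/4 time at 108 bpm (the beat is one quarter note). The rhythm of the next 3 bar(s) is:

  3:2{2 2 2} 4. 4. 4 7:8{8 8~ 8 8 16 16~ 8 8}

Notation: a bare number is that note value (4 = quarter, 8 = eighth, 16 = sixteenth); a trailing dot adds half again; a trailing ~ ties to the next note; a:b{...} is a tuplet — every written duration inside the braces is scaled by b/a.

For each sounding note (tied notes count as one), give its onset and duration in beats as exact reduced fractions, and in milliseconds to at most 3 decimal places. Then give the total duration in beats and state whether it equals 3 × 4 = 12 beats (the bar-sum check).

1) 0.0ms=0b +740.741ms=4/3b
2) 740.741ms=4/3b +740.741ms=4/3b
3) 1481.481ms=8/3b +740.741ms=4/3b
4) 2222.222ms=4b +833.333ms=3/2b
5) 3055.556ms=11/2b +833.333ms=3/2b
6) 3888.889ms=7b +555.556ms=1b
7) 4444.444ms=8b +317.46ms=4/7b
8) 4761.905ms=60/7b +634.921ms=8/7b
9) 5396.825ms=68/7b +317.46ms=4/7b
10) 5714.286ms=72/7b +158.73ms=2/7b
11) 5873.016ms=74/7b +476.19ms=6/7b
12) 6349.206ms=80/7b +317.46ms=4/7b
Σ=12b of 12 (108bpm 4/4) — PASS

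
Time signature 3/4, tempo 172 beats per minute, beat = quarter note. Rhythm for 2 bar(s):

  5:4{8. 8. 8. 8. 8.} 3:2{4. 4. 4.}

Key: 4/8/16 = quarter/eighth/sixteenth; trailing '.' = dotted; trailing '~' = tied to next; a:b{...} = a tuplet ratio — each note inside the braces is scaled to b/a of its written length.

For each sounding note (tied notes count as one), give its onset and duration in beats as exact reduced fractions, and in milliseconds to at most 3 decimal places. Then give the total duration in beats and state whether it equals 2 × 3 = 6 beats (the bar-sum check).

1) 0.0ms=0b +209.302ms=3/5b
2) 209.302ms=3/5b +209.302ms=3/5b
3) 418.605ms=6/5b +209.302ms=3/5b
4) 627.907ms=9/5b +209.302ms=3/5b
5) 837.209ms=12/5b +209.302ms=3/5b
6) 1046.512ms=3b +348.837ms=1b
7) 1395.349ms=4b +348.837ms=1b
8) 1744.186ms=5b +348.837ms=1b
Σ=6b of 6 (172bpm 3/4) — PASS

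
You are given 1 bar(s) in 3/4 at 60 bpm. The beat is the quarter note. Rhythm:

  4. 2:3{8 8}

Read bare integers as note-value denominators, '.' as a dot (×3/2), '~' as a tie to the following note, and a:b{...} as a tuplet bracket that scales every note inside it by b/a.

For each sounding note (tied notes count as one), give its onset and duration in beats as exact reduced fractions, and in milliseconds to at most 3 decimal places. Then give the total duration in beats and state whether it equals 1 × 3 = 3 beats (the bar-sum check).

1) 0.0ms=0b +1500.0ms=3/2b
2) 1500.0ms=3/2b +750.0ms=3/4b
3) 2250.0ms=9/4b +750.0ms=3/4b
Σ=3b of 3 (60bpm 3/4) — PASS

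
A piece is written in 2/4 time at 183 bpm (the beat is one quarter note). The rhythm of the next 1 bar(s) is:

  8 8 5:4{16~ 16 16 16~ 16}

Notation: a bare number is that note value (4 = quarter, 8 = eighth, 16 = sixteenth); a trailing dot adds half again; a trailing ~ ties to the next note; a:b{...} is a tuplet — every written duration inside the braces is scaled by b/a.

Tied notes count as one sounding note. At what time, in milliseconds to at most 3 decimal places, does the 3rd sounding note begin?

1. 0.0ms @ 0 + 163.934ms (1/2)
2. 163.934ms @ 1/2 + 163.934ms (1/2)
3. 327.869ms @ 1 + 131.148ms (2/5)
4. 459.016ms @ 7/5 + 65.574ms (1/5)
5. 524.59ms @ 8/5 + 131.148ms (2/5)

note 3 onset = 1b = 327.869ms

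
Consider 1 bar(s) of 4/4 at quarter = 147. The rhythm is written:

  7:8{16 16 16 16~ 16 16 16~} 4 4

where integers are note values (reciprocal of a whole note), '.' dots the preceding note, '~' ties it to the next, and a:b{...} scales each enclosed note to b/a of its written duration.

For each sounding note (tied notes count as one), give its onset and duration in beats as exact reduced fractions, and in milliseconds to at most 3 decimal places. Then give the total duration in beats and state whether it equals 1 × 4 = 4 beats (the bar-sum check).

1) 0.0ms=0b +116.618ms=2/7b
2) 116.618ms=2/7b +116.618ms=2/7b
3) 233.236ms=4/7b +116.618ms=2/7b
4) 349.854ms=6/7b +233.236ms=4/7b
5) 583.09ms=10/7b +116.618ms=2/7b
6) 699.708ms=12/7b +524.781ms=9/7b
7) 1224.49ms=3b +408.163ms=1b
Σ=4b of 4 (147bpm 4/4) — PASS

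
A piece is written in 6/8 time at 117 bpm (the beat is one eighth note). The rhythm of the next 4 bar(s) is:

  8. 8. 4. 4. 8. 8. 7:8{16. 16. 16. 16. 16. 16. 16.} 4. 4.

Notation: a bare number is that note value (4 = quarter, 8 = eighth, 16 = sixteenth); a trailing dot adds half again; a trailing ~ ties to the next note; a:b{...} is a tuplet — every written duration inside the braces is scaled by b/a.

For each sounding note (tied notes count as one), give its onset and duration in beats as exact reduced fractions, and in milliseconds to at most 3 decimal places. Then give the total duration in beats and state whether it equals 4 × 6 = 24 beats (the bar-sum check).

1) 0.0ms=0b +769.231ms=3/2b
2) 769.231ms=3/2b +769.231ms=3/2b
3) 1538.462ms=3b +1538.462ms=3b
4) 3076.923ms=6b +1538.462ms=3b
5) 4615.385ms=9b +769.231ms=3/2b
6) 5384.615ms=21/2b +769.231ms=3/2b
7) 6153.846ms=12b +439.56ms=6/7b
8) 6593.407ms=90/7b +439.56ms=6/7b
9) 7032.967ms=96/7b +439.56ms=6/7b
10) 7472.527ms=102/7b +439.56ms=6/7b
11) 7912.088ms=108/7b +439.56ms=6/7b
12) 8351.648ms=114/7b +439.56ms=6/7b
13) 8791.209ms=120/7b +439.56ms=6/7b
14) 9230.769ms=18b +1538.462ms=3b
15) 10769.231ms=21b +1538.462ms=3b
Σ=24b of 24 (117bpm 6/8) — PASS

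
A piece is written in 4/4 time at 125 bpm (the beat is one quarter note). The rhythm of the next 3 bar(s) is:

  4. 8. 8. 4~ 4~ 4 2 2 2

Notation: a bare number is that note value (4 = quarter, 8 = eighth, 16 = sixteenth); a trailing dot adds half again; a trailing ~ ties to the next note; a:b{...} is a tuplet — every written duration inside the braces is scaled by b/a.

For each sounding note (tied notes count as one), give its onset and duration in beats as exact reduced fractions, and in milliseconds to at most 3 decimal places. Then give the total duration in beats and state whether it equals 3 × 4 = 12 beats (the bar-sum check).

1) 0.0ms=0b +720.0ms=3/2b
2) 720.0ms=3/2b +360.0ms=3/4b
3) 1080.0ms=9/4b +360.0ms=3/4b
4) 1440.0ms=3b +1440.0ms=3b
5) 2880.0ms=6b +960.0ms=2b
6) 3840.0ms=8b +960.0ms=2b
7) 4800.0ms=10b +960.0ms=2b
Σ=12b of 12 (125bpm 4/4) — PASS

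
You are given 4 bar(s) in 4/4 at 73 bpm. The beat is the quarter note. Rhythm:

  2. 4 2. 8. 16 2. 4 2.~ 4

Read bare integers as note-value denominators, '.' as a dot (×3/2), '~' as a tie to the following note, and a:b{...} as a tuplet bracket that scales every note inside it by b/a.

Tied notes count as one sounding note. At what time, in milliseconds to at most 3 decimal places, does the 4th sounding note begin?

note 4 onset = 7b = 5753.425ms

1. 0.0ms @ 0 + 2465.753ms (3)
2. 2465.753ms @ 3 + 821.918ms (1)
3. 3287.671ms @ 4 + 2465.753ms (3)
4. 5753.425ms @ 7 + 616.438ms (3/4)
5. 6369.863ms @ 31/4 + 205.479ms (1/4)
6. 6575.342ms @ 8 + 2465.753ms (3)
7. 9041.096ms @ 11 + 821.918ms (1)
8. 9863.014ms @ 12 + 3287.671ms (4)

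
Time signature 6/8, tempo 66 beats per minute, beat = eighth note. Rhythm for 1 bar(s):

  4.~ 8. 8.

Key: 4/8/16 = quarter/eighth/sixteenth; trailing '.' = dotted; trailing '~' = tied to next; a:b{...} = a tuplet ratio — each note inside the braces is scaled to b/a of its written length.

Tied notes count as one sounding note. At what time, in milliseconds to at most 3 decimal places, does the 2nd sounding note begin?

note 2 onset = 9/2b = 4090.909ms

1. 0.0ms @ 0 + 4090.909ms (9/2)
2. 4090.909ms @ 9/2 + 1363.636ms (3/2)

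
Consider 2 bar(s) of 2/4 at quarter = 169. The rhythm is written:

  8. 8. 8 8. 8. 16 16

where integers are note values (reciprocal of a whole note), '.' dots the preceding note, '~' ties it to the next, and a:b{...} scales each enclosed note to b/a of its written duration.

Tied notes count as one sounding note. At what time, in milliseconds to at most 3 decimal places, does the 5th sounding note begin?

note 5 onset = 11/4b = 976.331ms

1. 0.0ms @ 0 + 266.272ms (3/4)
2. 266.272ms @ 3/4 + 266.272ms (3/4)
3. 532.544ms @ 3/2 + 177.515ms (1/2)
4. 710.059ms @ 2 + 266.272ms (3/4)
5. 976.331ms @ 11/4 + 266.272ms (3/4)
6. 1242.604ms @ 7/2 + 88.757ms (1/4)
7. 1331.361ms @ 15/4 + 88.757ms (1/4)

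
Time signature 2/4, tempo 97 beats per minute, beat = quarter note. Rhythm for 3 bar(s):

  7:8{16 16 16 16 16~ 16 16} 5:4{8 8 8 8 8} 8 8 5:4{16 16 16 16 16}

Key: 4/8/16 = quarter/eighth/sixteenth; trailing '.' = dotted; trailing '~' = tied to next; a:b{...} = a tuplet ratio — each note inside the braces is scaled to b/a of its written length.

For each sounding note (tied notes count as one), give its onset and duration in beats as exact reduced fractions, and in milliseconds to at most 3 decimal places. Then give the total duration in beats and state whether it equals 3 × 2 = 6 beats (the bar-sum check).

1) 0.0ms=0b +176.73ms=2/7b
2) 176.73ms=2/7b +176.73ms=2/7b
3) 353.461ms=4/7b +176.73ms=2/7b
4) 530.191ms=6/7b +176.73ms=2/7b
5) 706.922ms=8/7b +353.461ms=4/7b
6) 1060.383ms=12/7b +176.73ms=2/7b
7) 1237.113ms=2b +247.423ms=2/5b
8) 1484.536ms=12/5b +247.423ms=2/5b
9) 1731.959ms=14/5b +247.423ms=2/5b
10) 1979.381ms=16/5b +247.423ms=2/5b
11) 2226.804ms=18/5b +247.423ms=2/5b
12) 2474.227ms=4b +309.278ms=1/2b
13) 2783.505ms=9/2b +309.278ms=1/2b
14) 3092.784ms=5b +123.711ms=1/5b
15) 3216.495ms=26/5b +123.711ms=1/5b
16) 3340.206ms=27/5b +123.711ms=1/5b
17) 3463.918ms=28/5b +123.711ms=1/5b
18) 3587.629ms=29/5b +123.711ms=1/5b
Σ=6b of 6 (97bpm 2/4) — PASS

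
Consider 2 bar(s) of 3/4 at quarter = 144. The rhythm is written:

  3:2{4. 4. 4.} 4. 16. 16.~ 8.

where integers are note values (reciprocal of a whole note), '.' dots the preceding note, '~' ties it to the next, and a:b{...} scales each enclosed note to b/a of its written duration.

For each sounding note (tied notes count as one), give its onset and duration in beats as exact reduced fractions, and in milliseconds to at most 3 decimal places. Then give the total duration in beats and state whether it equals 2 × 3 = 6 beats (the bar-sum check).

1) 0.0ms=0b +416.667ms=1b
2) 416.667ms=1b +416.667ms=1b
3) 833.333ms=2b +416.667ms=1b
4) 1250.0ms=3b +625.0ms=3/2b
5) 1875.0ms=9/2b +156.25ms=3/8b
6) 2031.25ms=39/8b +468.75ms=9/8b
Σ=6b of 6 (144bpm 3/4) — PASS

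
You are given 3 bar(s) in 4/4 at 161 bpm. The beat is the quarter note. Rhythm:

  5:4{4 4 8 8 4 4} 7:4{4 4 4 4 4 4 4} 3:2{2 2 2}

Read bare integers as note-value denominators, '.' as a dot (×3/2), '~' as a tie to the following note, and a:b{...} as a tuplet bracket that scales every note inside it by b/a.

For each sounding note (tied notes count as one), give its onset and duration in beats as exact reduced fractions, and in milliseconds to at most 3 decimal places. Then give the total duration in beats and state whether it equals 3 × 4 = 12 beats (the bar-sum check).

1) 0.0ms=0b +298.137ms=4/5b
2) 298.137ms=4/5b +298.137ms=4/5b
3) 596.273ms=8/5b +149.068ms=2/5b
4) 745.342ms=2b +149.068ms=2/5b
5) 894.41ms=12/5b +298.137ms=4/5b
6) 1192.547ms=16/5b +298.137ms=4/5b
7) 1490.683ms=4b +212.955ms=4/7b
8) 1703.638ms=32/7b +212.955ms=4/7b
9) 1916.593ms=36/7b +212.955ms=4/7b
10) 2129.547ms=40/7b +212.955ms=4/7b
11) 2342.502ms=44/7b +212.955ms=4/7b
12) 2555.457ms=48/7b +212.955ms=4/7b
13) 2768.412ms=52/7b +212.955ms=4/7b
14) 2981.366ms=8b +496.894ms=4/3b
15) 3478.261ms=28/3b +496.894ms=4/3b
16) 3975.155ms=32/3b +496.894ms=4/3b
Σ=12b of 12 (161bpm 4/4) — PASS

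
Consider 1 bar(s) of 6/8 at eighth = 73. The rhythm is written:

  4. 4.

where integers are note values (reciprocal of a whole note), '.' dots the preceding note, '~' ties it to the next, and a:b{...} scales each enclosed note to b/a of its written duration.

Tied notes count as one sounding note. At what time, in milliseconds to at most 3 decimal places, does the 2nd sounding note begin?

note 2 onset = 3b = 2465.753ms

1. 0.0ms @ 0 + 2465.753ms (3)
2. 2465.753ms @ 3 + 2465.753ms (3)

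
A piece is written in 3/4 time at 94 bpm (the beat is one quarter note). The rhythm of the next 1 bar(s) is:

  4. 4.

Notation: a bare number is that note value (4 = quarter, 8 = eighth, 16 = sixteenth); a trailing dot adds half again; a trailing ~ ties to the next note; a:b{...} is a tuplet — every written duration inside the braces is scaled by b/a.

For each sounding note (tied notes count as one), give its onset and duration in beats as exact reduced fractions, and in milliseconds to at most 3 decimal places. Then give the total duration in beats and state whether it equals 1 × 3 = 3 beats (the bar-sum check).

1) 0.0ms=0b +957.447ms=3/2b
2) 957.447ms=3/2b +957.447ms=3/2b
Σ=3b of 3 (94bpm 3/4) — PASS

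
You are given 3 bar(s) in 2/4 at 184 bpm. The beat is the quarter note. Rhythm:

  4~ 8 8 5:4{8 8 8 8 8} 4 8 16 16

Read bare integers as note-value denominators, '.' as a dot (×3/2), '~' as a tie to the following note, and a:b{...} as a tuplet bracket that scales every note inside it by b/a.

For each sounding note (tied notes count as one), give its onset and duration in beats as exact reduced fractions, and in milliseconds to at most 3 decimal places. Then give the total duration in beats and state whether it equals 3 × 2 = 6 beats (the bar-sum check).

1) 0.0ms=0b +489.13ms=3/2b
2) 489.13ms=3/2b +163.043ms=1/2b
3) 652.174ms=2b +130.435ms=2/5b
4) 782.609ms=12/5b +130.435ms=2/5b
5) 913.043ms=14/5b +130.435ms=2/5b
6) 1043.478ms=16/5b +130.435ms=2/5b
7) 1173.913ms=18/5b +130.435ms=2/5b
8) 1304.348ms=4b +326.087ms=1b
9) 1630.435ms=5b +163.043ms=1/2b
10) 1793.478ms=11/2b +81.522ms=1/4b
11) 1875.0ms=23/4b +81.522ms=1/4b
Σ=6b of 6 (184bpm 2/4) — PASS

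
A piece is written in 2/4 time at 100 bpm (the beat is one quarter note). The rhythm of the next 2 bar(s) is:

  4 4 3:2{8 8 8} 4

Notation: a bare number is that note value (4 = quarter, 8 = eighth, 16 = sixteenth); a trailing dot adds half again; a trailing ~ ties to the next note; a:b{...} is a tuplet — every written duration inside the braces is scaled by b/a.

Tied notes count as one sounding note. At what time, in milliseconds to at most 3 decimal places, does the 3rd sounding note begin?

1. 0.0ms @ 0 + 600.0ms (1)
2. 600.0ms @ 1 + 600.0ms (1)
3. 1200.0ms @ 2 + 200.0ms (1/3)
4. 1400.0ms @ 7/3 + 200.0ms (1/3)
5. 1600.0ms @ 8/3 + 200.0ms (1/3)
6. 1800.0ms @ 3 + 600.0ms (1)

note 3 onset = 2b = 1200.0ms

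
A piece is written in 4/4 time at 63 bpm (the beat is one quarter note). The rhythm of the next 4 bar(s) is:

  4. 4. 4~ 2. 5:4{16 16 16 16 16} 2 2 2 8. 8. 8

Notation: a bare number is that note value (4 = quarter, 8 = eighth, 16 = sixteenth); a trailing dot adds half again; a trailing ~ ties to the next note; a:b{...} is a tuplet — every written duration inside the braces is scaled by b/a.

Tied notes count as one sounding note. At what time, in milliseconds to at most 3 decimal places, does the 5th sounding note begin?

note 5 onset = 36/5b = 6857.143ms

1. 0.0ms @ 0 + 1428.571ms (3/2)
2. 1428.571ms @ 3/2 + 1428.571ms (3/2)
3. 2857.143ms @ 3 + 3809.524ms (4)
4. 6666.667ms @ 7 + 190.476ms (1/5)
5. 6857.143ms @ 36/5 + 190.476ms (1/5)
6. 7047.619ms @ 37/5 + 190.476ms (1/5)
7. 7238.095ms @ 38/5 + 190.476ms (1/5)
8. 7428.571ms @ 39/5 + 190.476ms (1/5)
9. 7619.048ms @ 8 + 1904.762ms (2)
10. 9523.81ms @ 10 + 1904.762ms (2)
11. 11428.571ms @ 12 + 1904.762ms (2)
12. 13333.333ms @ 14 + 714.286ms (3/4)
13. 14047.619ms @ 59/4 + 714.286ms (3/4)
14. 14761.905ms @ 31/2 + 476.19ms (1/2)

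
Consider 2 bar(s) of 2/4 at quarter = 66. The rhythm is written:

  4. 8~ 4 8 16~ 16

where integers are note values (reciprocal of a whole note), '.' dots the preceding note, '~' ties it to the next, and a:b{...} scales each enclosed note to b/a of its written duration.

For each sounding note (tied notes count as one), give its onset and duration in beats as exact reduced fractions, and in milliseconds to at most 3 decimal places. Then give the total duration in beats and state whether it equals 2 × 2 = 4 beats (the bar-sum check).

1) 0.0ms=0b +1363.636ms=3/2b
2) 1363.636ms=3/2b +1363.636ms=3/2b
3) 2727.273ms=3b +454.545ms=1/2b
4) 3181.818ms=7/2b +454.545ms=1/2b
Σ=4b of 4 (66bpm 2/4) — PASS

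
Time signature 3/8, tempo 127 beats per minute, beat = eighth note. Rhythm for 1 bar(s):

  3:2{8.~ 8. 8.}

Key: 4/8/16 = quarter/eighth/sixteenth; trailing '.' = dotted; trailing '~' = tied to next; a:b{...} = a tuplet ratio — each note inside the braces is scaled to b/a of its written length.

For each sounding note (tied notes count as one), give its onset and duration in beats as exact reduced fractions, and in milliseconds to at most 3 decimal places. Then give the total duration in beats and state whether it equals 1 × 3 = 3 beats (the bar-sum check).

1) 0.0ms=0b +944.882ms=2b
2) 944.882ms=2b +472.441ms=1b
Σ=3b of 3 (127bpm 3/8) — PASS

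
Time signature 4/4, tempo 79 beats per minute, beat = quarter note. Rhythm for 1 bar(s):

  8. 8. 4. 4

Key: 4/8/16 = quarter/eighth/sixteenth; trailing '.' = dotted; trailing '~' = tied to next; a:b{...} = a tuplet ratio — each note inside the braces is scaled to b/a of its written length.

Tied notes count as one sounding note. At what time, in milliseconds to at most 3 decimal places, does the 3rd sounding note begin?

note 3 onset = 3/2b = 1139.241ms

1. 0.0ms @ 0 + 569.62ms (3/4)
2. 569.62ms @ 3/4 + 569.62ms (3/4)
3. 1139.241ms @ 3/2 + 1139.241ms (3/2)
4. 2278.481ms @ 3 + 759.494ms (1)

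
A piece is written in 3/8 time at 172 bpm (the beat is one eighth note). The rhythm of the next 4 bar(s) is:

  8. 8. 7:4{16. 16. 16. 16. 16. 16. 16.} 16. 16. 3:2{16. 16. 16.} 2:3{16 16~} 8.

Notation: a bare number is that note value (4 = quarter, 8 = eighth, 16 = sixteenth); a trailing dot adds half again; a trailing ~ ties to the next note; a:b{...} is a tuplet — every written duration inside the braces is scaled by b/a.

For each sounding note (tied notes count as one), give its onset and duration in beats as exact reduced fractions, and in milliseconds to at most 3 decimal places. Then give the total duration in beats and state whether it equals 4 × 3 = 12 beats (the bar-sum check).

1) 0.0ms=0b +523.256ms=3/2b
2) 523.256ms=3/2b +523.256ms=3/2b
3) 1046.512ms=3b +149.502ms=3/7b
4) 1196.013ms=24/7b +149.502ms=3/7b
5) 1345.515ms=27/7b +149.502ms=3/7b
6) 1495.017ms=30/7b +149.502ms=3/7b
7) 1644.518ms=33/7b +149.502ms=3/7b
8) 1794.02ms=36/7b +149.502ms=3/7b
9) 1943.522ms=39/7b +149.502ms=3/7b
10) 2093.023ms=6b +261.628ms=3/4b
11) 2354.651ms=27/4b +261.628ms=3/4b
12) 2616.279ms=15/2b +174.419ms=1/2b
13) 2790.698ms=8b +174.419ms=1/2b
14) 2965.116ms=17/2b +174.419ms=1/2b
15) 3139.535ms=9b +261.628ms=3/4b
16) 3401.163ms=39/4b +784.884ms=9/4b
Σ=12b of 12 (172bpm 3/8) — PASS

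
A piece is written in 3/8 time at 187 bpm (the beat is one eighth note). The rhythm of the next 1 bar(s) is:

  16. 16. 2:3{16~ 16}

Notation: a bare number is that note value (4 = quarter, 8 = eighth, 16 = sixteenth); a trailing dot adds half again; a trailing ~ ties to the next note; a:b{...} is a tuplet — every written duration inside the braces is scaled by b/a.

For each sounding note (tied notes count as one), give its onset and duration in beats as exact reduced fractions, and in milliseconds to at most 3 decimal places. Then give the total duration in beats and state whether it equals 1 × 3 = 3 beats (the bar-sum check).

1) 0.0ms=0b +240.642ms=3/4b
2) 240.642ms=3/4b +240.642ms=3/4b
3) 481.283ms=3/2b +481.283ms=3/2b
Σ=3b of 3 (187bpm 3/8) — PASS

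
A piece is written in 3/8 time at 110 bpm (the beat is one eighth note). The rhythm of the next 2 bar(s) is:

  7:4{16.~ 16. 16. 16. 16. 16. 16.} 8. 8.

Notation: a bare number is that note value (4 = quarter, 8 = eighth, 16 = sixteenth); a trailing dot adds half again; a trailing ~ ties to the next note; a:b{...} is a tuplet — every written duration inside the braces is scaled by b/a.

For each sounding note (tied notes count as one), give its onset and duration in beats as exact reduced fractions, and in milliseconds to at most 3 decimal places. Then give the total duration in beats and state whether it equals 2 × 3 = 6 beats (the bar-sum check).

1) 0.0ms=0b +467.532ms=6/7b
2) 467.532ms=6/7b +233.766ms=3/7b
3) 701.299ms=9/7b +233.766ms=3/7b
4) 935.065ms=12/7b +233.766ms=3/7b
5) 1168.831ms=15/7b +233.766ms=3/7b
6) 1402.597ms=18/7b +233.766ms=3/7b
7) 1636.364ms=3b +818.182ms=3/2b
8) 2454.545ms=9/2b +818.182ms=3/2b
Σ=6b of 6 (110bpm 3/8) — PASS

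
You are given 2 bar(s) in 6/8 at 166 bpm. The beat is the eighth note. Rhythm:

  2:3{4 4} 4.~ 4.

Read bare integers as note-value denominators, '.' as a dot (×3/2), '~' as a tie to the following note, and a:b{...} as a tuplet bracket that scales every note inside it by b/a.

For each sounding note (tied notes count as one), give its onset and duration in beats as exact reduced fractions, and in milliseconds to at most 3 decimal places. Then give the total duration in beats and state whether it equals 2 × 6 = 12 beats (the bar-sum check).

1) 0.0ms=0b +1084.337ms=3b
2) 1084.337ms=3b +1084.337ms=3b
3) 2168.675ms=6b +2168.675ms=6b
Σ=12b of 12 (166bpm 6/8) — PASS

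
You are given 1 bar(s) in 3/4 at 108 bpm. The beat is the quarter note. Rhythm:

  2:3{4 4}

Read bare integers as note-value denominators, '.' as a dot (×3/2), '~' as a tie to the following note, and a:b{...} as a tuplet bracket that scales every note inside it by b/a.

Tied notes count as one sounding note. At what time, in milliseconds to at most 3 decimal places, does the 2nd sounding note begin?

1. 0.0ms @ 0 + 833.333ms (3/2)
2. 833.333ms @ 3/2 + 833.333ms (3/2)

note 2 onset = 3/2b = 833.333ms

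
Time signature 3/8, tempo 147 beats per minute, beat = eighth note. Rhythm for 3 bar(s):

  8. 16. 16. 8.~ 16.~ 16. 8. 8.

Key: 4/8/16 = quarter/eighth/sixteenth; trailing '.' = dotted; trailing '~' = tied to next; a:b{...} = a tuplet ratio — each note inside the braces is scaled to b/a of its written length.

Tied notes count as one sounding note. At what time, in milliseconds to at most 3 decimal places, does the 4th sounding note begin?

note 4 onset = 3b = 1224.49ms

1. 0.0ms @ 0 + 612.245ms (3/2)
2. 612.245ms @ 3/2 + 306.122ms (3/4)
3. 918.367ms @ 9/4 + 306.122ms (3/4)
4. 1224.49ms @ 3 + 1224.49ms (3)
5. 2448.98ms @ 6 + 612.245ms (3/2)
6. 3061.224ms @ 15/2 + 612.245ms (3/2)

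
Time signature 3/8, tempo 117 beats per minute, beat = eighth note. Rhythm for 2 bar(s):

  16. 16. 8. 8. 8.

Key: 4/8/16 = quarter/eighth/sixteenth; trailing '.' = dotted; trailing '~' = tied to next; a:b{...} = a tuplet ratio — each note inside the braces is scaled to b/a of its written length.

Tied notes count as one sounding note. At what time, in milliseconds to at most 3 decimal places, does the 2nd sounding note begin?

1. 0.0ms @ 0 + 384.615ms (3/4)
2. 384.615ms @ 3/4 + 384.615ms (3/4)
3. 769.231ms @ 3/2 + 769.231ms (3/2)
4. 1538.462ms @ 3 + 769.231ms (3/2)
5. 2307.692ms @ 9/2 + 769.231ms (3/2)

note 2 onset = 3/4b = 384.615ms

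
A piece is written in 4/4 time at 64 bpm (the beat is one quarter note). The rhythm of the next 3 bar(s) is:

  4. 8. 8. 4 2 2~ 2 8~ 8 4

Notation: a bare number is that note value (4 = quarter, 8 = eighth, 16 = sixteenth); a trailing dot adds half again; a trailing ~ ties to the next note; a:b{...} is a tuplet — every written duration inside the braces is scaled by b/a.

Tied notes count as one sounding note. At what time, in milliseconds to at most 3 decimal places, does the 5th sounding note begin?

note 5 onset = 4b = 3750.0ms

1. 0.0ms @ 0 + 1406.25ms (3/2)
2. 1406.25ms @ 3/2 + 703.125ms (3/4)
3. 2109.375ms @ 9/4 + 703.125ms (3/4)
4. 2812.5ms @ 3 + 937.5ms (1)
5. 3750.0ms @ 4 + 1875.0ms (2)
6. 5625.0ms @ 6 + 3750.0ms (4)
7. 9375.0ms @ 10 + 937.5ms (1)
8. 10312.5ms @ 11 + 937.5ms (1)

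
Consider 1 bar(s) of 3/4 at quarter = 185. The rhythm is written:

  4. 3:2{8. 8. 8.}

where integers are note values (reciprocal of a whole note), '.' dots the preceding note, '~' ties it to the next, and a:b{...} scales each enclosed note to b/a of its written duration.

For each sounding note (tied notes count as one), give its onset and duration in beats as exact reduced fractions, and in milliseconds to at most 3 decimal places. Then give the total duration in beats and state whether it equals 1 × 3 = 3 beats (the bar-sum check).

1) 0.0ms=0b +486.486ms=3/2b
2) 486.486ms=3/2b +162.162ms=1/2b
3) 648.649ms=2b +162.162ms=1/2b
4) 810.811ms=5/2b +162.162ms=1/2b
Σ=3b of 3 (185bpm 3/4) — PASS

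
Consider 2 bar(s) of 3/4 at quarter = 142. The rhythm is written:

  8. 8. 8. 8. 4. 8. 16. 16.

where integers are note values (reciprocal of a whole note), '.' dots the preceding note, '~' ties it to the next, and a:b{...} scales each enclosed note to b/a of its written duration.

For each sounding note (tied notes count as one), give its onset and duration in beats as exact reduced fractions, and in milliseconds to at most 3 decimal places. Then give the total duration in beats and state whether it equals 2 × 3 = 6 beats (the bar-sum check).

1) 0.0ms=0b +316.901ms=3/4b
2) 316.901ms=3/4b +316.901ms=3/4b
3) 633.803ms=3/2b +316.901ms=3/4b
4) 950.704ms=9/4b +316.901ms=3/4b
5) 1267.606ms=3b +633.803ms=3/2b
6) 1901.408ms=9/2b +316.901ms=3/4b
7) 2218.31ms=21/4b +158.451ms=3/8b
8) 2376.761ms=45/8b +158.451ms=3/8b
Σ=6b of 6 (142bpm 3/4) — PASS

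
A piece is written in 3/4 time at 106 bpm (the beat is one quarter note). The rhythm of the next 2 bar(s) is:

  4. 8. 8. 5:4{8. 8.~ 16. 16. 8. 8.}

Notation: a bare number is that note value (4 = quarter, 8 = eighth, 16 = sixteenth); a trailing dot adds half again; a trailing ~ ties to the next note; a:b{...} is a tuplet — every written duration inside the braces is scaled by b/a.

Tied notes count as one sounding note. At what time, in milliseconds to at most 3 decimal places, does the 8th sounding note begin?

1. 0.0ms @ 0 + 849.057ms (3/2)
2. 849.057ms @ 3/2 + 424.528ms (3/4)
3. 1273.585ms @ 9/4 + 424.528ms (3/4)
4. 1698.113ms @ 3 + 339.623ms (3/5)
5. 2037.736ms @ 18/5 + 509.434ms (9/10)
6. 2547.17ms @ 9/2 + 169.811ms (3/10)
7. 2716.981ms @ 24/5 + 339.623ms (3/5)
8. 3056.604ms @ 27/5 + 339.623ms (3/5)

note 8 onset = 27/5b = 3056.604ms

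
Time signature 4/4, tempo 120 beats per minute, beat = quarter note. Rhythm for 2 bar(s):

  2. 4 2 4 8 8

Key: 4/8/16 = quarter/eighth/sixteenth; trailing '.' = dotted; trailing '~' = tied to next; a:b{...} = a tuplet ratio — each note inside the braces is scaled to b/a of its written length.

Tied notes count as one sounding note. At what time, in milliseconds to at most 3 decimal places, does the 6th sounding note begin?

1. 0.0ms @ 0 + 1500.0ms (3)
2. 1500.0ms @ 3 + 500.0ms (1)
3. 2000.0ms @ 4 + 1000.0ms (2)
4. 3000.0ms @ 6 + 500.0ms (1)
5. 3500.0ms @ 7 + 250.0ms (1/2)
6. 3750.0ms @ 15/2 + 250.0ms (1/2)

note 6 onset = 15/2b = 3750.0ms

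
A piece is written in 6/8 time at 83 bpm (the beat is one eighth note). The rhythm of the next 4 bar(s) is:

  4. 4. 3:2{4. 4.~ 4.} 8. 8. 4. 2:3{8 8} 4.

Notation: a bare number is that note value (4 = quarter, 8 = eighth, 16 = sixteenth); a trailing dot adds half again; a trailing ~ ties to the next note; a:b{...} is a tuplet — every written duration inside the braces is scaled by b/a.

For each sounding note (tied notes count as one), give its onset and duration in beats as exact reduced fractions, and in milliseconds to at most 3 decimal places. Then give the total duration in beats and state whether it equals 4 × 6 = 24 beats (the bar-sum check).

1) 0.0ms=0b +2168.675ms=3b
2) 2168.675ms=3b +2168.675ms=3b
3) 4337.349ms=6b +1445.783ms=2b
4) 5783.133ms=8b +2891.566ms=4b
5) 8674.699ms=12b +1084.337ms=3/2b
6) 9759.036ms=27/2b +1084.337ms=3/2b
7) 10843.373ms=15b +2168.675ms=3b
8) 13012.048ms=18b +1084.337ms=3/2b
9) 14096.386ms=39/2b +1084.337ms=3/2b
10) 15180.723ms=21b +2168.675ms=3b
Σ=24b of 24 (83bpm 6/8) — PASS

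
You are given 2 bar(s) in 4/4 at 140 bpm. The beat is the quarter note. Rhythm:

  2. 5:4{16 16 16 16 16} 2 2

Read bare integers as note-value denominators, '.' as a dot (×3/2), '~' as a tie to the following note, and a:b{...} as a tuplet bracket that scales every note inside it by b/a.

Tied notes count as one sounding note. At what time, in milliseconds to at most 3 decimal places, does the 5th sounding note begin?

note 5 onset = 18/5b = 1542.857ms

1. 0.0ms @ 0 + 1285.714ms (3)
2. 1285.714ms @ 3 + 85.714ms (1/5)
3. 1371.429ms @ 16/5 + 85.714ms (1/5)
4. 1457.143ms @ 17/5 + 85.714ms (1/5)
5. 1542.857ms @ 18/5 + 85.714ms (1/5)
6. 1628.571ms @ 19/5 + 85.714ms (1/5)
7. 1714.286ms @ 4 + 857.143ms (2)
8. 2571.429ms @ 6 + 857.143ms (2)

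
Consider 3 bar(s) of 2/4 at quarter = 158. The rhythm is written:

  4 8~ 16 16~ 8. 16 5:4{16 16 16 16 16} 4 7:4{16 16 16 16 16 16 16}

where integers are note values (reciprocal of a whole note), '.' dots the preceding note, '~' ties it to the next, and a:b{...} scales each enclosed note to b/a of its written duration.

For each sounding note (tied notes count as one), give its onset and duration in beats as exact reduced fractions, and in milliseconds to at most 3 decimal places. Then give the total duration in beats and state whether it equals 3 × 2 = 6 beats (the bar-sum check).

1) 0.0ms=0b +379.747ms=1b
2) 379.747ms=1b +284.81ms=3/4b
3) 664.557ms=7/4b +379.747ms=1b
4) 1044.304ms=11/4b +94.937ms=1/4b
5) 1139.241ms=3b +75.949ms=1/5b
6) 1215.19ms=16/5b +75.949ms=1/5b
7) 1291.139ms=17/5b +75.949ms=1/5b
8) 1367.089ms=18/5b +75.949ms=1/5b
9) 1443.038ms=19/5b +75.949ms=1/5b
10) 1518.987ms=4b +379.747ms=1b
11) 1898.734ms=5b +54.25ms=1/7b
12) 1952.984ms=36/7b +54.25ms=1/7b
13) 2007.233ms=37/7b +54.25ms=1/7b
14) 2061.483ms=38/7b +54.25ms=1/7b
15) 2115.732ms=39/7b +54.25ms=1/7b
16) 2169.982ms=40/7b +54.25ms=1/7b
17) 2224.231ms=41/7b +54.25ms=1/7b
Σ=6b of 6 (158bpm 2/4) — PASS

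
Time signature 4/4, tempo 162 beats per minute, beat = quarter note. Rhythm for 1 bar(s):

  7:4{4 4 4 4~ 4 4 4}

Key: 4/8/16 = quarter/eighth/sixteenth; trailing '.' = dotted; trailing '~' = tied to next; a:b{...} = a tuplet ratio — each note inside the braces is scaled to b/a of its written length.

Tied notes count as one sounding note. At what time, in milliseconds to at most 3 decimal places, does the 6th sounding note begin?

note 6 onset = 24/7b = 1269.841ms

1. 0.0ms @ 0 + 211.64ms (4/7)
2. 211.64ms @ 4/7 + 211.64ms (4/7)
3. 423.28ms @ 8/7 + 211.64ms (4/7)
4. 634.921ms @ 12/7 + 423.28ms (8/7)
5. 1058.201ms @ 20/7 + 211.64ms (4/7)
6. 1269.841ms @ 24/7 + 211.64ms (4/7)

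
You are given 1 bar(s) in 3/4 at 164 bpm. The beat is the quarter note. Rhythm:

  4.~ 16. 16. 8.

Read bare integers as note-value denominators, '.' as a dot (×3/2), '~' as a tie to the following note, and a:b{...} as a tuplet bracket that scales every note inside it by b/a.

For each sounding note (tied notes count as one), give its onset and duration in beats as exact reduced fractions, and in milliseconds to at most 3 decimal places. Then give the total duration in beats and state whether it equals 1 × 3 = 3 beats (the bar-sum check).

1) 0.0ms=0b +685.976ms=15/8b
2) 685.976ms=15/8b +137.195ms=3/8b
3) 823.171ms=9/4b +274.39ms=3/4b
Σ=3b of 3 (164bpm 3/4) — PASS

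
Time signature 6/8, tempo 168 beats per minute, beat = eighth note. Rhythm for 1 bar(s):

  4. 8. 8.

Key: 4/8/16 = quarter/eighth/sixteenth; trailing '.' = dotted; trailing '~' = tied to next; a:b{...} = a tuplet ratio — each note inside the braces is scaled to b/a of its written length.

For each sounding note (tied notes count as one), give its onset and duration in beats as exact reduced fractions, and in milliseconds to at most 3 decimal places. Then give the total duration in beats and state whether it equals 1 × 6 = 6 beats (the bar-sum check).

1) 0.0ms=0b +1071.429ms=3b
2) 1071.429ms=3b +535.714ms=3/2b
3) 1607.143ms=9/2b +535.714ms=3/2b
Σ=6b of 6 (168bpm 6/8) — PASS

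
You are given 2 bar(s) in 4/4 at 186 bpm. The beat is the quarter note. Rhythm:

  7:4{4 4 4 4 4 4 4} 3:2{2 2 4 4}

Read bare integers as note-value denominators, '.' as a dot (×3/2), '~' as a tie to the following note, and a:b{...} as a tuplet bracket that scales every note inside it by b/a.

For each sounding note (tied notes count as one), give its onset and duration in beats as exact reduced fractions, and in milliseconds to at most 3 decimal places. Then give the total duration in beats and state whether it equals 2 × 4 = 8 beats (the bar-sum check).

1) 0.0ms=0b +184.332ms=4/7b
2) 184.332ms=4/7b +184.332ms=4/7b
3) 368.664ms=8/7b +184.332ms=4/7b
4) 552.995ms=12/7b +184.332ms=4/7b
5) 737.327ms=16/7b +184.332ms=4/7b
6) 921.659ms=20/7b +184.332ms=4/7b
7) 1105.991ms=24/7b +184.332ms=4/7b
8) 1290.323ms=4b +430.108ms=4/3b
9) 1720.43ms=16/3b +430.108ms=4/3b
10) 2150.538ms=20/3b +215.054ms=2/3b
11) 2365.591ms=22/3b +215.054ms=2/3b
Σ=8b of 8 (186bpm 4/4) — PASS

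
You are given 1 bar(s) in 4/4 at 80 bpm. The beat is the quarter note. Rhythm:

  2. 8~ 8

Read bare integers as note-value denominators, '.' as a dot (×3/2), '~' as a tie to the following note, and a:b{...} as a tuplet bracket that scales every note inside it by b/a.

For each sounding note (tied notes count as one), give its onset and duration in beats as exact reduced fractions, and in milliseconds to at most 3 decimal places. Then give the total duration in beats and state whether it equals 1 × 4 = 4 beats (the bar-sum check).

1) 0.0ms=0b +2250.0ms=3b
2) 2250.0ms=3b +750.0ms=1b
Σ=4b of 4 (80bpm 4/4) — PASS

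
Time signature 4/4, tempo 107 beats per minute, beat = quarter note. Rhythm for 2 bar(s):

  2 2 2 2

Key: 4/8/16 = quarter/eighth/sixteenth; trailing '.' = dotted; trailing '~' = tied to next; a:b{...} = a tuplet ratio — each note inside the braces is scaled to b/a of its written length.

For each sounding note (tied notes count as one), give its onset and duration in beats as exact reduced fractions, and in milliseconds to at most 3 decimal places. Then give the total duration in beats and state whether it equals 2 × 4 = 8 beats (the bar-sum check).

1) 0.0ms=0b +1121.495ms=2b
2) 1121.495ms=2b +1121.495ms=2b
3) 2242.991ms=4b +1121.495ms=2b
4) 3364.486ms=6b +1121.495ms=2b
Σ=8b of 8 (107bpm 4/4) — PASS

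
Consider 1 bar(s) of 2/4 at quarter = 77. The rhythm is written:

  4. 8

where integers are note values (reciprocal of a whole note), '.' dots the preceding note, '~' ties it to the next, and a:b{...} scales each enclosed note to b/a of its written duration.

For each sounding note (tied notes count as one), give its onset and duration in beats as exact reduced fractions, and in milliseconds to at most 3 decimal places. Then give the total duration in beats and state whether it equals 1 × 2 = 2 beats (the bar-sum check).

1) 0.0ms=0b +1168.831ms=3/2b
2) 1168.831ms=3/2b +389.61ms=1/2b
Σ=2b of 2 (77bpm 2/4) — PASS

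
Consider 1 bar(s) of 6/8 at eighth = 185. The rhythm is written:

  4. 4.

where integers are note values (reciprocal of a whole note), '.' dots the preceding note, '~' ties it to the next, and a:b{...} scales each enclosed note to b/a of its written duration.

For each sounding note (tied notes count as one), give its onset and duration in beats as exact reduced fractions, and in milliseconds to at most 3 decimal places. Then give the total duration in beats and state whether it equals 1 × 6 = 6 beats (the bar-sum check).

1) 0.0ms=0b +972.973ms=3b
2) 972.973ms=3b +972.973ms=3b
Σ=6b of 6 (185bpm 6/8) — PASS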